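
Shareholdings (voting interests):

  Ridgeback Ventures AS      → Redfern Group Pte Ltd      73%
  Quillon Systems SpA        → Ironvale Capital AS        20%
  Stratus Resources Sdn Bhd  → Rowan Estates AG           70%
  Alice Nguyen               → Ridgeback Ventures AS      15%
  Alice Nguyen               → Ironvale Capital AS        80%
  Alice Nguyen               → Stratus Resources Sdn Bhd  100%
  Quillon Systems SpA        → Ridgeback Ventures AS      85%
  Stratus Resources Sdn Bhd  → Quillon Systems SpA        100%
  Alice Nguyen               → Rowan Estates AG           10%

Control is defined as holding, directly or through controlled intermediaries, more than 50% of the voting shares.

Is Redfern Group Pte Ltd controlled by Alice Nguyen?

Alice holds 100% of Stratus, so Alice controls Stratus.
Stratus holds 100% of Quillon, so Alice controls Quillon.
Alice and Quillon together hold 15% + 85% = 100% of Ridgeback, so Alice controls Ridgeback.
Ridgeback holds 73% of Redfern, so Alice controls Redfern.

Yes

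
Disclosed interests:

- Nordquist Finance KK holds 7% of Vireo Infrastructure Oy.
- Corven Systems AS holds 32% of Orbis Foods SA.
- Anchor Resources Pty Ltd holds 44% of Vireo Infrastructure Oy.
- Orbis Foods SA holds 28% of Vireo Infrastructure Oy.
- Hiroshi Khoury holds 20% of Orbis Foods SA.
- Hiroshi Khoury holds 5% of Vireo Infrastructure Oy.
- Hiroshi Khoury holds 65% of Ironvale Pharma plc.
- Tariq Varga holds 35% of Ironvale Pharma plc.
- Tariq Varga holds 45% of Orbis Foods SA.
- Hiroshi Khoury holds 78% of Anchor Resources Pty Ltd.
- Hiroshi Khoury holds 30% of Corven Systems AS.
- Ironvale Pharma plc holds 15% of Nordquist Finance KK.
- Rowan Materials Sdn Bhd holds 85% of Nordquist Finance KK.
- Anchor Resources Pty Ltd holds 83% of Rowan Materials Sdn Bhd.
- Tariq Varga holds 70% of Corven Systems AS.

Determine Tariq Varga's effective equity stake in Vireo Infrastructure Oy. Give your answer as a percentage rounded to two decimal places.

Tariq reaches Vireo along 3 paths.
Via Corven → Orbis: 70% × 32% × 28% = 6.272%.
Via Orbis: 45% × 28% = 12.6%.
Via Ironvale → Nordquist: 35% × 15% × 7% = 0.3675%.
Total: 6.272% + 12.6% + 0.3675% = 19.2395%.
Rounded: 19.24%.

19.24%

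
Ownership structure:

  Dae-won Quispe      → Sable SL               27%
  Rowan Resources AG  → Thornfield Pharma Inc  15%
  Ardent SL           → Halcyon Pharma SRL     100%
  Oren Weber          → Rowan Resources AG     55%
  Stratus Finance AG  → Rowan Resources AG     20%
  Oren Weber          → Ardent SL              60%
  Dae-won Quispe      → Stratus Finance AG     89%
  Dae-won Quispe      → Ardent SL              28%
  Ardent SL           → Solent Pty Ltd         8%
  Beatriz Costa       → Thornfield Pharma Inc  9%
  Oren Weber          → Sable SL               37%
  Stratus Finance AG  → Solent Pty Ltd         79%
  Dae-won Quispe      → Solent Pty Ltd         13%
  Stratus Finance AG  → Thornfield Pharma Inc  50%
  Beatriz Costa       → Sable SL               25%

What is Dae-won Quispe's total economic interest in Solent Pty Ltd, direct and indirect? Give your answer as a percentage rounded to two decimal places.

Dae-won reaches Solent along 3 paths.
Via Stratus: 89% × 79% = 70.31%.
Direct stake: 13% = 13%.
Via Ardent: 28% × 8% = 2.24%.
Total: 70.31% + 13% + 2.24% = 85.55%.

85.55%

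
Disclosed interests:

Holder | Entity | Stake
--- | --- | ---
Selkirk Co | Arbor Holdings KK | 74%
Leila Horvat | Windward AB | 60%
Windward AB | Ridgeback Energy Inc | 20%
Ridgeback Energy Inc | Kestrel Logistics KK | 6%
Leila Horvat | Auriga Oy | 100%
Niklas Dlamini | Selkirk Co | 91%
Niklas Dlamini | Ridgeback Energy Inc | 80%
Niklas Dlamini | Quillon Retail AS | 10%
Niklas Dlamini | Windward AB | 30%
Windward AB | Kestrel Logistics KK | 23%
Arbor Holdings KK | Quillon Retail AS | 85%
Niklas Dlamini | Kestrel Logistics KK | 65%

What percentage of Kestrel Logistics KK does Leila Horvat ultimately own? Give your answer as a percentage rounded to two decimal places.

14.52%

Leila reaches Kestrel along 2 paths.
Via Windward: 60% × 23% = 13.8%.
Via Windward → Ridgeback: 60% × 20% × 6% = 0.72%.
Total: 13.8% + 0.72% = 14.52%.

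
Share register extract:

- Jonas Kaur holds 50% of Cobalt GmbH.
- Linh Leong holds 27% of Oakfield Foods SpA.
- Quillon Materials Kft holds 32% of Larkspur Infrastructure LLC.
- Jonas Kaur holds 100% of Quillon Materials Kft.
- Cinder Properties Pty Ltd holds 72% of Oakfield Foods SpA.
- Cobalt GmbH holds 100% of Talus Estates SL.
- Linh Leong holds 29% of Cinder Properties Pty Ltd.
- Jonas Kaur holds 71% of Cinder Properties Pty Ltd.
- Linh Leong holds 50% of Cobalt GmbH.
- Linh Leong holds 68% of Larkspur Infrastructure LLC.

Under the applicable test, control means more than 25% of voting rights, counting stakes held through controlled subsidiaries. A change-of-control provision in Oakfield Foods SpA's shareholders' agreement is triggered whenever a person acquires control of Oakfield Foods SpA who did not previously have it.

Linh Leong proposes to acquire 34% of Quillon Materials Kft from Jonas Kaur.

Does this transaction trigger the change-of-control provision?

The purchase adds only to Linh's holdings (Jonas's stake shrinks), so Linh is the only person who could newly come to control Oakfield.
Linh holds 29% of Cinder, so Linh controls Cinder.
Cinder and Linh together hold 72% + 27% = 99% of Oakfield, so Linh controls Oakfield.
So Linh already controls Oakfield before the transaction.
After the purchase, Linh holds 34% of Quillon directly, and Jonas's stake falls to 66%.
Linh controlled Oakfield already, so this is not a new person acquiring control; every other person's position is unchanged or reduced.
No new person acquires control, so the clause is not triggered.

No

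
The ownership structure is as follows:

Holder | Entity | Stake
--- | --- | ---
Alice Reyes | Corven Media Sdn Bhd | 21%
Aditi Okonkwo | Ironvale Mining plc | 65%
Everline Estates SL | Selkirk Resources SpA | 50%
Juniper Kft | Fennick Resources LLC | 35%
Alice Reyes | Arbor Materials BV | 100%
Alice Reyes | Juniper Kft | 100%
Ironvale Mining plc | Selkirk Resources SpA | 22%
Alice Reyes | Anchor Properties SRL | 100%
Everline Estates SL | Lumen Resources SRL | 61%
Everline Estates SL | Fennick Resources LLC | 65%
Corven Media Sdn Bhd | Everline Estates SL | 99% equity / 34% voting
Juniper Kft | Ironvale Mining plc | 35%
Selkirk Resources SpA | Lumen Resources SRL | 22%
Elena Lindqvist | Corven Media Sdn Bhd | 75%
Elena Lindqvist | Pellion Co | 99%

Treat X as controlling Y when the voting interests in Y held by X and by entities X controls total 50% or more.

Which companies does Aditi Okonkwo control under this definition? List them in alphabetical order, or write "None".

Aditi holds 65% of Ironvale, so Aditi controls Ironvale.
No other company's threshold is met.

Ironvale Mining plc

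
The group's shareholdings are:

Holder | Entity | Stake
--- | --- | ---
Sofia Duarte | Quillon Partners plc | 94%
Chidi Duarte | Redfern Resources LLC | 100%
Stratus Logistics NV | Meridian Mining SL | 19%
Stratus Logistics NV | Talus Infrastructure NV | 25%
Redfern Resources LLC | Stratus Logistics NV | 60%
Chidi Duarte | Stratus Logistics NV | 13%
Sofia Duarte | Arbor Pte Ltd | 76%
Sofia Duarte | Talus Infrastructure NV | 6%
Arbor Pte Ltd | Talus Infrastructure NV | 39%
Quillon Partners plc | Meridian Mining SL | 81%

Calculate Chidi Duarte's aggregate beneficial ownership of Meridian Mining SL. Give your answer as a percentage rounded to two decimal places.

13.87%

Chidi reaches Meridian along 2 paths.
Via Stratus: 13% × 19% = 2.47%.
Via Redfern → Stratus: 100% × 60% × 19% = 11.4%.
Total: 2.47% + 11.4% = 13.87%.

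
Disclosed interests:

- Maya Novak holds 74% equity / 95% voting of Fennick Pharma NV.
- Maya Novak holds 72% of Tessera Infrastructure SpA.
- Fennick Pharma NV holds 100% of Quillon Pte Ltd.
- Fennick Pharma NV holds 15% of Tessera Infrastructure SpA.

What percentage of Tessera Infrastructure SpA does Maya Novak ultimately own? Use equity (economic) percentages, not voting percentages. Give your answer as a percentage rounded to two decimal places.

83.10%

Maya reaches Tessera along 2 paths.
Via Fennick: 74% × 15% = 11.1%.
Direct stake: 72% = 72%.
Total: 11.1% + 72% = 83.1%.
Rounded: 83.10%.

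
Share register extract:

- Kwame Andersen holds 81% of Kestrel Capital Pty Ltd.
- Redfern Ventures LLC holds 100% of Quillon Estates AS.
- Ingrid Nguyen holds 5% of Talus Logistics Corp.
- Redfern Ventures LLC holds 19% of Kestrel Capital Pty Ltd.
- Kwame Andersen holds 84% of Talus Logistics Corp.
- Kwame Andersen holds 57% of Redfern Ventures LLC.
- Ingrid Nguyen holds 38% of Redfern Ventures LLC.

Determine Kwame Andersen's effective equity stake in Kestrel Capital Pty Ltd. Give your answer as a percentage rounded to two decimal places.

Kwame reaches Kestrel along 2 paths.
Via Redfern: 57% × 19% = 10.83%.
Direct stake: 81% = 81%.
Total: 10.83% + 81% = 91.83%.

91.83%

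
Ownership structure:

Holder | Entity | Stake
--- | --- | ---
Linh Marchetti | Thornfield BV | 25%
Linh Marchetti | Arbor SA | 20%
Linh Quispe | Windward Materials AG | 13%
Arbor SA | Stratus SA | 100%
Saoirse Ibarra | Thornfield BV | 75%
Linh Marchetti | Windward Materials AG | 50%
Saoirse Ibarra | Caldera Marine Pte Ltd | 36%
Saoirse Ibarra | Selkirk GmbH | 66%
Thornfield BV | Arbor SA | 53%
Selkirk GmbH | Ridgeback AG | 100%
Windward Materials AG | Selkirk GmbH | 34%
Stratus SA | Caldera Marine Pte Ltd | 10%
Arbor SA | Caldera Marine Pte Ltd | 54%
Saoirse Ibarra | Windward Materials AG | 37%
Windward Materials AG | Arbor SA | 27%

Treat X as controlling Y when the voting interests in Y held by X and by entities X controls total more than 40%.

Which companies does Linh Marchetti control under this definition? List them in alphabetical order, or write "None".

Arbor SA, Caldera Marine Pte Ltd, Stratus SA, Windward Materials AG

Linh Marchetti holds 50% of Windward, so Linh Marchetti controls Windward.
Windward and Linh Marchetti together hold 27% + 20% = 47% of Arbor, so Linh Marchetti controls Arbor.
Arbor holds 100% of Stratus, so Linh Marchetti controls Stratus.
Stratus and Arbor together hold 10% + 54% = 64% of Caldera, so Linh Marchetti controls Caldera.
No other company's threshold is met.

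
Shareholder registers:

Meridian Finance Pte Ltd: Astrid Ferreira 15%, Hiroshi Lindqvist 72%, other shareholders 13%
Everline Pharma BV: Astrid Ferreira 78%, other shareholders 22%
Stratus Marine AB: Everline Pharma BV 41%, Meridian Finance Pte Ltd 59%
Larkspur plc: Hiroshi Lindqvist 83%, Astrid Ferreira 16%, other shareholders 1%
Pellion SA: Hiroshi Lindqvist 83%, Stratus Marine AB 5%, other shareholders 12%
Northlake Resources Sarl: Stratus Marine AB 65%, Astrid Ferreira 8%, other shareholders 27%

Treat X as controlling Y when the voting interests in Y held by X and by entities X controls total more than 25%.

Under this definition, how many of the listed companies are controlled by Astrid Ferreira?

3

Astrid holds 78% of Everline, so Astrid controls Everline.
Everline holds 41% of Stratus, so Astrid controls Stratus.
Stratus and Astrid together hold 65% + 8% = 73% of Northlake, so Astrid controls Northlake.
No other company's threshold is met.
Astrid controls 3 companies.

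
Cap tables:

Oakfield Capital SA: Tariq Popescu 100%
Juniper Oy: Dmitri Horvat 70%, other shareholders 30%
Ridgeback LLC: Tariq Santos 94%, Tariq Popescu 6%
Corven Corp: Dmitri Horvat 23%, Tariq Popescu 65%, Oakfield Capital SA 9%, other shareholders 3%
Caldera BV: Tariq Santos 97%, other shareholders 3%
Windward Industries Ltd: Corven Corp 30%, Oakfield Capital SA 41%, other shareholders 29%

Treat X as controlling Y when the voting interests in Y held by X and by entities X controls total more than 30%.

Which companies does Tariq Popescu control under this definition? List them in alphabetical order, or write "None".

Corven Corp, Oakfield Capital SA, Windward Industries Ltd

Tariq Popescu holds 100% of Oakfield, so Tariq Popescu controls Oakfield.
Tariq Popescu and Oakfield together hold 65% + 9% = 74% of Corven, so Tariq Popescu controls Corven.
Corven and Oakfield together hold 30% + 41% = 71% of Windward, so Tariq Popescu controls Windward.
No other company's threshold is met.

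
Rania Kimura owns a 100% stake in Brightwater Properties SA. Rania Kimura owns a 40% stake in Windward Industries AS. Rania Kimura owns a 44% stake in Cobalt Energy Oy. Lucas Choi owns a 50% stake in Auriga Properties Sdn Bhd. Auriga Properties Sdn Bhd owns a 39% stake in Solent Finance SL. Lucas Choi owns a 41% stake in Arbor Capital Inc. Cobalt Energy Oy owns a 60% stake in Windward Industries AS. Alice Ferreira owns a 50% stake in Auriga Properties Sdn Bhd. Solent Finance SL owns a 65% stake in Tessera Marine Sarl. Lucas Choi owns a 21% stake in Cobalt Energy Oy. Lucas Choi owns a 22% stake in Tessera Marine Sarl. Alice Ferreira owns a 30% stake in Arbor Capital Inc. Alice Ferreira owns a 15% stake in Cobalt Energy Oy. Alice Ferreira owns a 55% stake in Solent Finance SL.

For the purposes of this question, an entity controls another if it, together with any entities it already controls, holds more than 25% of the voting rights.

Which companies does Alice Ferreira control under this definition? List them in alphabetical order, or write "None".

Alice holds 50% of Auriga, so Alice controls Auriga.
Alice holds 30% of Arbor, so Alice controls Arbor.
Alice and Auriga together hold 55% + 39% = 94% of Solent, so Alice controls Solent.
Solent holds 65% of Tessera, so Alice controls Tessera.
No other company's threshold is met.

Arbor Capital Inc, Auriga Properties Sdn Bhd, Solent Finance SL, Tessera Marine Sarl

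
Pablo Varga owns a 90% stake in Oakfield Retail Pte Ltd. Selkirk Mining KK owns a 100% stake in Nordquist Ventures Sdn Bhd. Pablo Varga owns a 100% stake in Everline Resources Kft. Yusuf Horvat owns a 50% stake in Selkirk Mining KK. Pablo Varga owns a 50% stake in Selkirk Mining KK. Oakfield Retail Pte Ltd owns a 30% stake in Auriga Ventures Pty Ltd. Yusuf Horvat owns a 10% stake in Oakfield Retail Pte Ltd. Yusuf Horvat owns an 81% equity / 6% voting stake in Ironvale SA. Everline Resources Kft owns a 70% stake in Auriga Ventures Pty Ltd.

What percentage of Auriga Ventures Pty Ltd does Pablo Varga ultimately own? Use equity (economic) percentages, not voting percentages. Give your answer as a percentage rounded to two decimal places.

97.00%

Pablo reaches Auriga along 2 paths.
Via Oakfield: 90% × 30% = 27%.
Via Everline: 100% × 70% = 70%.
Total: 27% + 70% = 97%.
Rounded: 97.00%.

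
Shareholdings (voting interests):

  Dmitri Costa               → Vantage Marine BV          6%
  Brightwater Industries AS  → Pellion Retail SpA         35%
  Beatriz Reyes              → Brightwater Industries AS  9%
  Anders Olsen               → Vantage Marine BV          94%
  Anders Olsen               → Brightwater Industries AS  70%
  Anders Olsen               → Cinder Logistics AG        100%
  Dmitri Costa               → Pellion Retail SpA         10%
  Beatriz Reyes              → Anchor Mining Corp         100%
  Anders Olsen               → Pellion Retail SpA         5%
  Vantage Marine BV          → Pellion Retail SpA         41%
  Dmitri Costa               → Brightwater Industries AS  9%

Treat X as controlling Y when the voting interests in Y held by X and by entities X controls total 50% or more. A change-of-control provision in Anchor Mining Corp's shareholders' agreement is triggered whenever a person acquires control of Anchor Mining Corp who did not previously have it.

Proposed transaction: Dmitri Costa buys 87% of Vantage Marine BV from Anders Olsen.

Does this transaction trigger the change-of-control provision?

No

The purchase adds only to Dmitri's holdings (Anders's stake shrinks), so Dmitri is the only person who could newly come to control Anchor.
Dmitri's largest direct stake is 10% in Pellion, which does not meet the threshold, so Dmitri controls no company.
Neither Dmitri nor any entity Dmitri controls holds any voting interest in Anchor.
So before the transaction, Dmitri does not control Anchor.
After the purchase, Dmitri's direct stake in Vantage rises to 6% + 87% = 93%, and Anders's stake falls to 7%.
Dmitri holds 93% of Vantage, so Dmitri controls Vantage.
Dmitri and Vantage together hold 10% + 41% = 51% of Pellion, so Dmitri controls Pellion.
After the transaction, neither Dmitri nor any entity Dmitri controls holds a voting interest in Anchor, so Dmitri still does not control it.
No new person acquires control, so the clause is not triggered.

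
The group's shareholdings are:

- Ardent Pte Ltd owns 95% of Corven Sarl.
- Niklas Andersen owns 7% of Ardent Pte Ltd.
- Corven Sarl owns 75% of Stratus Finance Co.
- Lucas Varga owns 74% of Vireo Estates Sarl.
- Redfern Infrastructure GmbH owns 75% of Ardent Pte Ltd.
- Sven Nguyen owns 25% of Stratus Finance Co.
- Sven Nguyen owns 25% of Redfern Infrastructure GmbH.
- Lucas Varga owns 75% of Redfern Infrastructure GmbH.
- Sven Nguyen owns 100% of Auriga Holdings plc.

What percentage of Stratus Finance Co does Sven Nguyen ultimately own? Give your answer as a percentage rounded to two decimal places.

38.36%

Sven reaches Stratus along 2 paths.
Via Redfern → Ardent → Corven: 25% × 75% × 95% × 75% = 13.359375%.
Direct stake: 25% = 25%.
Total: 13.359375% + 25% = 38.359375%.
Rounded: 38.36%.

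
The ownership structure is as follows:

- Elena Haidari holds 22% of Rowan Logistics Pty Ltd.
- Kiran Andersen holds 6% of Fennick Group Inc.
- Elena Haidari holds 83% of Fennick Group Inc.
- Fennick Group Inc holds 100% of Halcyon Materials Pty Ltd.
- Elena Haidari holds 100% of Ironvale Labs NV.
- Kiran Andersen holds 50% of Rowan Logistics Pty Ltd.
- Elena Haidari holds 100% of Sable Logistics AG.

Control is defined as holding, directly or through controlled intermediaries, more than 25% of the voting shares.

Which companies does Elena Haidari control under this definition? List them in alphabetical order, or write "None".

Elena holds 100% of Sable, so Elena controls Sable.
Elena holds 83% of Fennick, so Elena controls Fennick.
Fennick holds 100% of Halcyon, so Elena controls Halcyon.
Elena holds 100% of Ironvale, so Elena controls Ironvale.
No other company's threshold is met.

Fennick Group Inc, Halcyon Materials Pty Ltd, Ironvale Labs NV, Sable Logistics AG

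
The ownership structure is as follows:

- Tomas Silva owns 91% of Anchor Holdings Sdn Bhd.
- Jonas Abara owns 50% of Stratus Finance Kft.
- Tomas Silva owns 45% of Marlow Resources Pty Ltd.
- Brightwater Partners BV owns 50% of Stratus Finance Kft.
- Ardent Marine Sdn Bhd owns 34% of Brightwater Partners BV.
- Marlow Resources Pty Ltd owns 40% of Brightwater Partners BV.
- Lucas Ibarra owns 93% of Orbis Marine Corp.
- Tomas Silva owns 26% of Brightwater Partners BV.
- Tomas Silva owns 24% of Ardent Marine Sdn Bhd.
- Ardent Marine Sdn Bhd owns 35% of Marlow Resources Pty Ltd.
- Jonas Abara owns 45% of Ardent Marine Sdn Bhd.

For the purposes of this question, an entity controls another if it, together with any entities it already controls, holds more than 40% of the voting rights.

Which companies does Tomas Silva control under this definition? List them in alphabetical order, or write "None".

Tomas holds 45% of Marlow, so Tomas controls Marlow.
Marlow and Tomas together hold 40% + 26% = 66% of Brightwater, so Tomas controls Brightwater.
Tomas holds 91% of Anchor, so Tomas controls Anchor.
Brightwater holds 50% of Stratus, so Tomas controls Stratus.
No other company's threshold is met.

Anchor Holdings Sdn Bhd, Brightwater Partners BV, Marlow Resources Pty Ltd, Stratus Finance Kft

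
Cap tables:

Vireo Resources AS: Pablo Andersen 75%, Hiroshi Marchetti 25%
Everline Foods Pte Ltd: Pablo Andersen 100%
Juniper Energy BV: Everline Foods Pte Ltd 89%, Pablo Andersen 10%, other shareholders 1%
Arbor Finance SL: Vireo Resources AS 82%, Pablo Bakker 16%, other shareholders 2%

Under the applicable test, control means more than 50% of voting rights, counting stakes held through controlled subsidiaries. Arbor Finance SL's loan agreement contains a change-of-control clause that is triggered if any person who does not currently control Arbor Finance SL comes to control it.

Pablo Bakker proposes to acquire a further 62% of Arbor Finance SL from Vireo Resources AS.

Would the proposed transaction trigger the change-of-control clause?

Yes

The purchase adds only to Pablo Bakker's holdings (Vireo's stake shrinks), so Pablo Bakker is the only person who could newly come to control Arbor.
Pablo Bakker's largest direct stake is 16% in Arbor, which does not meet the threshold, so Pablo Bakker controls no company.
In Arbor, Pablo Bakker's side holds only 16%, not > 50%.
So before the transaction, Pablo Bakker does not control Arbor.
After the purchase, Pablo Bakker's direct stake in Arbor rises to 16% + 62% = 78%, and Vireo's stake falls to 20%.
Pablo Bakker holds 78% of Arbor, so Pablo Bakker controls Arbor.
Pablo Bakker did not control Arbor before and does after, so the clause is triggered.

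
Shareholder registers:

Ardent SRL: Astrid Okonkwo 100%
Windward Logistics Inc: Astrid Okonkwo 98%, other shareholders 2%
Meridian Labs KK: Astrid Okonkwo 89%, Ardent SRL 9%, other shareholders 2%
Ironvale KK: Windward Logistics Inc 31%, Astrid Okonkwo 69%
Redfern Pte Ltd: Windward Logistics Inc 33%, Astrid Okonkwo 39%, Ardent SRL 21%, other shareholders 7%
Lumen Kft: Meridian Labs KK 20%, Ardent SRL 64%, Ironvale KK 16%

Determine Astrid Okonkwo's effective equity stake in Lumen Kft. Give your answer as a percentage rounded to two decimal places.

Astrid reaches Lumen along 5 paths.
Via Meridian: 89% × 20% = 17.8%.
Via Ardent → Meridian: 100% × 9% × 20% = 1.8%.
Via Ardent: 100% × 64% = 64%.
Via Windward → Ironvale: 98% × 31% × 16% = 4.8608%.
Via Ironvale: 69% × 16% = 11.04%.
Total: 17.8% + 1.8% + 64% + 4.8608% + 11.04% = 99.5008%.
Rounded: 99.50%.

99.50%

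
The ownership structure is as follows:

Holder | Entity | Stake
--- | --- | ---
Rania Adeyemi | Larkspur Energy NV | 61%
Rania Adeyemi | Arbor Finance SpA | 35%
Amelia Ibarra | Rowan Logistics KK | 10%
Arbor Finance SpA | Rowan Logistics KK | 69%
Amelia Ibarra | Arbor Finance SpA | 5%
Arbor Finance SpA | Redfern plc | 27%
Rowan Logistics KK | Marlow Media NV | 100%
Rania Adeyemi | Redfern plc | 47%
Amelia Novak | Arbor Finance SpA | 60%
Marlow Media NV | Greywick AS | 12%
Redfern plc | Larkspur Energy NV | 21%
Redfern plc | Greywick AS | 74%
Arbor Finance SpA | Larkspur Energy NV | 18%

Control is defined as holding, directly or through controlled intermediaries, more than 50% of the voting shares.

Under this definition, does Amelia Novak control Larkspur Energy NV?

No

Amelia Novak holds 60% of Arbor, so Amelia Novak controls Arbor.
Arbor holds 69% of Rowan, so Amelia Novak controls Rowan.
Rowan holds 100% of Marlow, so Amelia Novak controls Marlow.
In Larkspur, Amelia Novak's side holds only 18%, not > 50%.
So Amelia Novak does not control Larkspur.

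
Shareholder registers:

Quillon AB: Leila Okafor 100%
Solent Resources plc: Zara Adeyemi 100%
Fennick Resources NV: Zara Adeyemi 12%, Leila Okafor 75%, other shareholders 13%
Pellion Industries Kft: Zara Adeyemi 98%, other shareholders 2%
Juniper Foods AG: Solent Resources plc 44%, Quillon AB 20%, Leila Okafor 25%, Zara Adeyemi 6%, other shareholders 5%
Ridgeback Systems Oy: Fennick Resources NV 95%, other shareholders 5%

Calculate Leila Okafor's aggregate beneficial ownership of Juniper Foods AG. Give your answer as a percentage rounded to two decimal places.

45.00%

Leila reaches Juniper along 2 paths.
Via Quillon: 100% × 20% = 20%.
Direct stake: 25% = 25%.
Total: 20% + 25% = 45%.
Rounded: 45.00%.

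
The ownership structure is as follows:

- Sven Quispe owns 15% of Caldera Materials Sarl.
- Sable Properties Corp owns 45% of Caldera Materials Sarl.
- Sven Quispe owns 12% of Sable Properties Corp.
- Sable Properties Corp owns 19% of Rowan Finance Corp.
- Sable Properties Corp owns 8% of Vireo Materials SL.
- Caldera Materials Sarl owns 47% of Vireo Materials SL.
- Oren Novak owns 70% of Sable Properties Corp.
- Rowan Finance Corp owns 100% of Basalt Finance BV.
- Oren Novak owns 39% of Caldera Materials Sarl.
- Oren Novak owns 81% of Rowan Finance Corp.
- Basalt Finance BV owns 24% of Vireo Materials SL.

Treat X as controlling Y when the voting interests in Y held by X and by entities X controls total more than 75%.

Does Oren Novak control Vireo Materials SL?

Oren holds 81% of Rowan, so Oren controls Rowan.
Rowan holds 100% of Basalt, so Oren controls Basalt.
In Vireo, Oren's side holds only 24%, not > 75%.
So Oren does not control Vireo.

No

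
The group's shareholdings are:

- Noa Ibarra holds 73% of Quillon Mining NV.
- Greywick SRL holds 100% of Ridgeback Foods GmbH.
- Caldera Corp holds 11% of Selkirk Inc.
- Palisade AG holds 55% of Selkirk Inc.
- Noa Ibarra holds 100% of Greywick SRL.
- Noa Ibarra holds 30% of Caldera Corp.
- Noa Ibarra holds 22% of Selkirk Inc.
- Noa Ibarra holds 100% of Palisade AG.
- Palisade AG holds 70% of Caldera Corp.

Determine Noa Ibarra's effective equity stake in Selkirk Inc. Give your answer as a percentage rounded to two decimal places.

Noa reaches Selkirk along 4 paths.
Via Palisade → Caldera: 100% × 70% × 11% = 7.7%.
Via Caldera: 30% × 11% = 3.3%.
Via Palisade: 100% × 55% = 55%.
Direct stake: 22% = 22%.
Total: 7.7% + 3.3% + 55% + 22% = 88%.
Rounded: 88.00%.

88.00%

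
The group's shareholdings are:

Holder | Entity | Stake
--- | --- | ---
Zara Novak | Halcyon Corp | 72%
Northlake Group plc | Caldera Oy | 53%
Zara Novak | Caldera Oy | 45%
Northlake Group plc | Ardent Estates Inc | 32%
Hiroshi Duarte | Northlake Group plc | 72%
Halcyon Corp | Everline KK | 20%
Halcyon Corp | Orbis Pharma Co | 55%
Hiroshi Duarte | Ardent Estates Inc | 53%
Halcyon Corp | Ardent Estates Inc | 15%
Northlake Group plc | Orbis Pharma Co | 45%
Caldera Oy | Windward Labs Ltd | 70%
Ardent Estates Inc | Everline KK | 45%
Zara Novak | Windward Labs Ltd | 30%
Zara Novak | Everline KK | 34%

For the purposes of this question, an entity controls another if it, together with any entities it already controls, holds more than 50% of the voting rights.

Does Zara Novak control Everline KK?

Zara holds 72% of Halcyon, so Zara controls Halcyon.
Zara and Halcyon together hold 34% + 20% = 54% of Everline, so Zara controls Everline.

Yes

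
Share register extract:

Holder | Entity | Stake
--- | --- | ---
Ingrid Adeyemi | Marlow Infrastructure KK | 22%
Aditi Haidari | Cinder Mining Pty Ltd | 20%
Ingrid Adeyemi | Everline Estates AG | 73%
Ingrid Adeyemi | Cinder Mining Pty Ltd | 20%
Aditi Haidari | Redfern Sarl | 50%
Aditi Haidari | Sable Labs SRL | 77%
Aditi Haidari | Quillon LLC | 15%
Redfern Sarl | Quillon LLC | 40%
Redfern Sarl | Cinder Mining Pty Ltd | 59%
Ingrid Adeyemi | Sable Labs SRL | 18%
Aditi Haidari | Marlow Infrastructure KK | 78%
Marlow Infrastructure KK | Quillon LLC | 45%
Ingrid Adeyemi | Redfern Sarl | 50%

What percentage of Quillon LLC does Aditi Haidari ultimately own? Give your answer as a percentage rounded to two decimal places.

70.10%

Aditi reaches Quillon along 3 paths.
Via Redfern: 50% × 40% = 20%.
Via Marlow: 78% × 45% = 35.1%.
Direct stake: 15% = 15%.
Total: 20% + 35.1% + 15% = 70.1%.
Rounded: 70.10%.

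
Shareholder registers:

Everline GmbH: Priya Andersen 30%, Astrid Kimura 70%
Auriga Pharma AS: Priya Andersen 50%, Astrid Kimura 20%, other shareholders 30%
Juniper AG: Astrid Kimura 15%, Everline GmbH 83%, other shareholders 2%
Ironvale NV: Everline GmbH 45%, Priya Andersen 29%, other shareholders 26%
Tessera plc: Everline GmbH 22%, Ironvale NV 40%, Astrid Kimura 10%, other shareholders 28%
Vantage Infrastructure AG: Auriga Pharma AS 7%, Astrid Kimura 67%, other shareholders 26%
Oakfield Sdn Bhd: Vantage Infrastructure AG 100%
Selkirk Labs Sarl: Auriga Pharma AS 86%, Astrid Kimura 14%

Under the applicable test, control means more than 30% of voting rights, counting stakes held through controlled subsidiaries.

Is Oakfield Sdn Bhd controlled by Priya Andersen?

No

Priya holds 50% of Auriga, so Priya controls Auriga.
Auriga holds 86% of Selkirk, so Priya controls Selkirk.
Neither Priya nor any entity Priya controls holds any voting interest in Oakfield.
So Priya does not control Oakfield.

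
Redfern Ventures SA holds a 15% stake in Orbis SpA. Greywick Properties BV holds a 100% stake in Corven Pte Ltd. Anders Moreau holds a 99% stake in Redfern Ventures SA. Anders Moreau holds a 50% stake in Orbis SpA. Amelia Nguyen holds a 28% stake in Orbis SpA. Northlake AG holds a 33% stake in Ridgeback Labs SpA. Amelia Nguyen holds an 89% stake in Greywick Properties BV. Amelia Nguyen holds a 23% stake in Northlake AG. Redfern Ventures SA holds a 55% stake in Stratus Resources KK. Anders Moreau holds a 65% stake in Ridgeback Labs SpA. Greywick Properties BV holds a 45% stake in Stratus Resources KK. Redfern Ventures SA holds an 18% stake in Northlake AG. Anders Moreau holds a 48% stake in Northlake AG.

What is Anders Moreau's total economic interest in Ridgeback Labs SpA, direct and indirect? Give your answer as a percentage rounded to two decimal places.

86.72%

Anders reaches Ridgeback along 3 paths.
Via Northlake: 48% × 33% = 15.84%.
Via Redfern → Northlake: 99% × 18% × 33% = 5.8806%.
Direct stake: 65% = 65%.
Total: 15.84% + 5.8806% + 65% = 86.7206%.
Rounded: 86.72%.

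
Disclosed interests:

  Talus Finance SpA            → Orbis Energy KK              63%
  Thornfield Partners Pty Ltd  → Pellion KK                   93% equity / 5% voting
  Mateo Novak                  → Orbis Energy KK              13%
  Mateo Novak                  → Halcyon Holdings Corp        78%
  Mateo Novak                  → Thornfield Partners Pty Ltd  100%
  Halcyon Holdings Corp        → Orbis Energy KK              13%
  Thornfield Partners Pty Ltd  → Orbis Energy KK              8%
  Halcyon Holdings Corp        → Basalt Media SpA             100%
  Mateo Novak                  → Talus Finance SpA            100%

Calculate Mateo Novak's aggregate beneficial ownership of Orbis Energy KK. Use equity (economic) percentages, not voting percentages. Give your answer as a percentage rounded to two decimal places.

Mateo reaches Orbis along 4 paths.
Via Talus: 100% × 63% = 63%.
Via Halcyon: 78% × 13% = 10.14%.
Via Thornfield: 100% × 8% = 8%.
Direct stake: 13% = 13%.
Total: 63% + 10.14% + 8% + 13% = 94.14%.

94.14%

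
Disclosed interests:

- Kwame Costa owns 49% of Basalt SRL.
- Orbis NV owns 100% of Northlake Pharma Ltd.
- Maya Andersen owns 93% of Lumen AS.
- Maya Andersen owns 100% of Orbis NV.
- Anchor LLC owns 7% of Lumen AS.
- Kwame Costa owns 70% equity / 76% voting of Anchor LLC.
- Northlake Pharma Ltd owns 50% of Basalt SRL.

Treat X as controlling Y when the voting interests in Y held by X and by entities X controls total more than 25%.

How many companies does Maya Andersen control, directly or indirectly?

Maya holds 100% of Orbis, so Maya controls Orbis.
Orbis holds 100% of Northlake, so Maya controls Northlake.
Northlake holds 50% of Basalt, so Maya controls Basalt.
Maya holds 93% of Lumen, so Maya controls Lumen.
No other company's threshold is met.
Maya controls 4 companies.

4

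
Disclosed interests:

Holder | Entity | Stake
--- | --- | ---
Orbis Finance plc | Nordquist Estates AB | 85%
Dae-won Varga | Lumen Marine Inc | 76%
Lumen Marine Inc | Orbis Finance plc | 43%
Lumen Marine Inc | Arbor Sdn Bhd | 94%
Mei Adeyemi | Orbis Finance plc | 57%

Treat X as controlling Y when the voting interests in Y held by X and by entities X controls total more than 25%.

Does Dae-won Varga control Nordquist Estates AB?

Dae-won holds 76% of Lumen, so Dae-won controls Lumen.
Lumen holds 43% of Orbis, so Dae-won controls Orbis.
Orbis holds 85% of Nordquist, so Dae-won controls Nordquist.

Yes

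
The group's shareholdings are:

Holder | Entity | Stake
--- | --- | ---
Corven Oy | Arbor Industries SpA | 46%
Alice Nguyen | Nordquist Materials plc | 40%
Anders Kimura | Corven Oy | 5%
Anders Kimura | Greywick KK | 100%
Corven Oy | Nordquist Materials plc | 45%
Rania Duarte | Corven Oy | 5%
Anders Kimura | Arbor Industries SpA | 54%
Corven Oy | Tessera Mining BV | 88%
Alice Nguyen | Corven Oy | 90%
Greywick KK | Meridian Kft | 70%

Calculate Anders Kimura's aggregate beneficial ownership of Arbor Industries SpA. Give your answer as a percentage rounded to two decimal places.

Anders reaches Arbor along 2 paths.
Via Corven: 5% × 46% = 2.3%.
Direct stake: 54% = 54%.
Total: 2.3% + 54% = 56.3%.
Rounded: 56.30%.

56.30%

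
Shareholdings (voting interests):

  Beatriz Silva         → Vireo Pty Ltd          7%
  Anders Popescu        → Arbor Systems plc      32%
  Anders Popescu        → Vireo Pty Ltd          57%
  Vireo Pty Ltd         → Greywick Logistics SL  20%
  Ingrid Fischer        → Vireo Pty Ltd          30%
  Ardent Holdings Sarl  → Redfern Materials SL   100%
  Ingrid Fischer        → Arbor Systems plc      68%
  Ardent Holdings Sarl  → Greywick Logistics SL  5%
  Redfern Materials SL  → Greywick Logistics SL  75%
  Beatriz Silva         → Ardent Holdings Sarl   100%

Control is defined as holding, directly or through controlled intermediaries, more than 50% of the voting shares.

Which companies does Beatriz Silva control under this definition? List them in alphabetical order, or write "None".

Ardent Holdings Sarl, Greywick Logistics SL, Redfern Materials SL

Beatriz holds 100% of Ardent, so Beatriz controls Ardent.
Ardent holds 100% of Redfern, so Beatriz controls Redfern.
Ardent and Redfern together hold 5% + 75% = 80% of Greywick, so Beatriz controls Greywick.
No other company's threshold is met.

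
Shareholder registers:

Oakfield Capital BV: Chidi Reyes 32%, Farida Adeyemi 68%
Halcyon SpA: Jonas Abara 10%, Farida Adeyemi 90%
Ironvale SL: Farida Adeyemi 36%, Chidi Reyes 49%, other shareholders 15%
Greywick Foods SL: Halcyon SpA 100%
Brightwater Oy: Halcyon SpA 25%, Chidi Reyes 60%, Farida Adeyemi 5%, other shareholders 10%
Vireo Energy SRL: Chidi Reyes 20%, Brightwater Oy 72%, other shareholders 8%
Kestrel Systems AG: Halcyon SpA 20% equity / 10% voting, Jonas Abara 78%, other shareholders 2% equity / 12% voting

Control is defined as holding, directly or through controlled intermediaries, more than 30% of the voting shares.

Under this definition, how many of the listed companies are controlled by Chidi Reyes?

4

Chidi holds 32% of Oakfield, so Chidi controls Oakfield.
Chidi holds 49% of Ironvale, so Chidi controls Ironvale.
Chidi holds 60% of Brightwater, so Chidi controls Brightwater.
Chidi and Brightwater together hold 20% + 72% = 92% of Vireo, so Chidi controls Vireo.
No other company's threshold is met.
Chidi controls 4 companies.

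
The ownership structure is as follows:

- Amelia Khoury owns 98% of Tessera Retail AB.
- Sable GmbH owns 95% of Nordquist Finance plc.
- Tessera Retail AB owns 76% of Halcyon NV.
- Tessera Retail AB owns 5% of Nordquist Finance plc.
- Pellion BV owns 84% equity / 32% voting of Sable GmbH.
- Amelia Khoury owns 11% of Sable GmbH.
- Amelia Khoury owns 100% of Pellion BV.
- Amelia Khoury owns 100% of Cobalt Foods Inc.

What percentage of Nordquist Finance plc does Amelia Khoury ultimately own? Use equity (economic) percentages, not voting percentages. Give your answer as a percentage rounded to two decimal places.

95.15%

Amelia reaches Nordquist along 3 paths.
Via Tessera: 98% × 5% = 4.9%.
Via Pellion → Sable: 100% × 84% × 95% = 79.8%.
Via Sable: 11% × 95% = 10.45%.
Total: 4.9% + 79.8% + 10.45% = 95.15%.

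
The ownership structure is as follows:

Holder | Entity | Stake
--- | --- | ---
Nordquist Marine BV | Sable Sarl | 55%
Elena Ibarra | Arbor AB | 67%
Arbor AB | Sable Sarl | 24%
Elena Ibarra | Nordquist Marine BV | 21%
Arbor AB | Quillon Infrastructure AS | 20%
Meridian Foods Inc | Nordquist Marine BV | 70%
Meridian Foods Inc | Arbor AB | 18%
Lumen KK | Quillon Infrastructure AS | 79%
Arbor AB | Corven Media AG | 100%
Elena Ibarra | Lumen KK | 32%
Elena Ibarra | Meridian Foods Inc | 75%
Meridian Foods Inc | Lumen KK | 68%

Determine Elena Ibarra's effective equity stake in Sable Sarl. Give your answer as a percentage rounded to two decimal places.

Elena reaches Sable along 4 paths.
Via Meridian → Arbor: 75% × 18% × 24% = 3.24%.
Via Arbor: 67% × 24% = 16.08%.
Via Nordquist: 21% × 55% = 11.55%.
Via Meridian → Nordquist: 75% × 70% × 55% = 28.875%.
Total: 3.24% + 16.08% + 11.55% + 28.875% = 59.745%.
Rounded: 59.75%.

59.75%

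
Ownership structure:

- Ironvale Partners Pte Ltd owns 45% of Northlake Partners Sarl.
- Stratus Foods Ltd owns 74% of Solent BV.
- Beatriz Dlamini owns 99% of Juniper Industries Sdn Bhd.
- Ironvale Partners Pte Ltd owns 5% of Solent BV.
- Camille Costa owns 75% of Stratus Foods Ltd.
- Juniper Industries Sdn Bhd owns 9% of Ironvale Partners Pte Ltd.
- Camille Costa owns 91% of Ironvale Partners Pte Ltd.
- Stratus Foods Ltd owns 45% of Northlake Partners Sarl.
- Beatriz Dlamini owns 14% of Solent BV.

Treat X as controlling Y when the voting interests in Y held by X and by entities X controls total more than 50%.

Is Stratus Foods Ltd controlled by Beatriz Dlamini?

Beatriz holds 99% of Juniper, so Beatriz controls Juniper.
Neither Beatriz nor any entity Beatriz controls holds any voting interest in Stratus.
So Beatriz does not control Stratus.

No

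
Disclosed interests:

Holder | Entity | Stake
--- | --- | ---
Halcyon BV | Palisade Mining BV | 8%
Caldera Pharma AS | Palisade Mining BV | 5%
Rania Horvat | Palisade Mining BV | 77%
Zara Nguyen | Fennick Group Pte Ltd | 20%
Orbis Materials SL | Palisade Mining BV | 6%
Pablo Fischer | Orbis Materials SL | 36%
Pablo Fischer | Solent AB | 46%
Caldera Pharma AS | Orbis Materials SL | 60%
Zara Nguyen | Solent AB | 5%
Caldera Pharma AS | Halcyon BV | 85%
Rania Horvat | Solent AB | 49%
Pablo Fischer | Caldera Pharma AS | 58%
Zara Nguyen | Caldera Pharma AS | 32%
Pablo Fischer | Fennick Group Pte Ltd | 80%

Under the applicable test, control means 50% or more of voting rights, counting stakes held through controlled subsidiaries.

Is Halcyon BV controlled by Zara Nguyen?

Zara's largest direct stake is 32% in Caldera, which does not meet the threshold, so Zara controls no company.
Neither Zara nor any entity Zara controls holds any voting interest in Halcyon.
So Zara does not control Halcyon.

No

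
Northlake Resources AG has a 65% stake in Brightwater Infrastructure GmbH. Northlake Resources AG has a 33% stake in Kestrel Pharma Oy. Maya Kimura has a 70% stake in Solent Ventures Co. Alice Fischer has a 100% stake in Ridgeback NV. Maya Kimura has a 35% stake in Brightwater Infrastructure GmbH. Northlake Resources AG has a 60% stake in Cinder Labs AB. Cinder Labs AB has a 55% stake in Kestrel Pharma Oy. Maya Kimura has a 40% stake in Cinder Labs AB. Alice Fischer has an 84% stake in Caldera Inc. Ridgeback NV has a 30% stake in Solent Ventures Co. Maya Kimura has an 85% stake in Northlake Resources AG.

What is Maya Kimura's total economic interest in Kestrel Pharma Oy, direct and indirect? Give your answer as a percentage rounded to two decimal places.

78.10%

Maya reaches Kestrel along 3 paths.
Via Cinder: 40% × 55% = 22%.
Via Northlake → Cinder: 85% × 60% × 55% = 28.05%.
Via Northlake: 85% × 33% = 28.05%.
Total: 22% + 28.05% + 28.05% = 78.1%.
Rounded: 78.10%.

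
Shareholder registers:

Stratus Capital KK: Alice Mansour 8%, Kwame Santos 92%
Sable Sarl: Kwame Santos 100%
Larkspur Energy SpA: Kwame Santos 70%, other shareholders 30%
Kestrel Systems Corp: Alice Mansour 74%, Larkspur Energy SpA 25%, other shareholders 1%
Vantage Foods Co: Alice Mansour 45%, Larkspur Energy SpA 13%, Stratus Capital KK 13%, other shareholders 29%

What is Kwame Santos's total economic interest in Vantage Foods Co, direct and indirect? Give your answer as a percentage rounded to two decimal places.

Kwame reaches Vantage along 2 paths.
Via Larkspur: 70% × 13% = 9.1%.
Via Stratus: 92% × 13% = 11.96%.
Total: 9.1% + 11.96% = 21.06%.

21.06%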